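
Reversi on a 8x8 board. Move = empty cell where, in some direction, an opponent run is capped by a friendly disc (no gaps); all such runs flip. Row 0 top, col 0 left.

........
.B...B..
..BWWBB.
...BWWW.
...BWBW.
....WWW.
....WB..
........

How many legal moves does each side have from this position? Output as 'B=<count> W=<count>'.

-- B to move --
(1,2): flips 2 -> legal
(1,3): flips 1 -> legal
(1,4): no bracket -> illegal
(2,7): flips 1 -> legal
(3,2): no bracket -> illegal
(3,7): flips 3 -> legal
(4,7): flips 3 -> legal
(5,3): flips 2 -> legal
(5,7): no bracket -> illegal
(6,3): flips 2 -> legal
(6,6): flips 5 -> legal
(6,7): flips 1 -> legal
(7,3): no bracket -> illegal
(7,4): no bracket -> illegal
(7,5): no bracket -> illegal
B mobility = 9
-- W to move --
(0,0): flips 3 -> legal
(0,1): no bracket -> illegal
(0,2): no bracket -> illegal
(0,4): no bracket -> illegal
(0,5): flips 2 -> legal
(0,6): flips 1 -> legal
(1,0): no bracket -> illegal
(1,2): no bracket -> illegal
(1,3): no bracket -> illegal
(1,4): flips 1 -> legal
(1,6): flips 2 -> legal
(1,7): flips 1 -> legal
(2,0): no bracket -> illegal
(2,1): flips 1 -> legal
(2,7): flips 2 -> legal
(3,1): no bracket -> illegal
(3,2): flips 2 -> legal
(3,7): no bracket -> illegal
(4,2): flips 2 -> legal
(5,2): flips 1 -> legal
(5,3): flips 2 -> legal
(6,6): flips 1 -> legal
(7,4): flips 1 -> legal
(7,5): flips 1 -> legal
(7,6): flips 1 -> legal
W mobility = 16

Answer: B=9 W=16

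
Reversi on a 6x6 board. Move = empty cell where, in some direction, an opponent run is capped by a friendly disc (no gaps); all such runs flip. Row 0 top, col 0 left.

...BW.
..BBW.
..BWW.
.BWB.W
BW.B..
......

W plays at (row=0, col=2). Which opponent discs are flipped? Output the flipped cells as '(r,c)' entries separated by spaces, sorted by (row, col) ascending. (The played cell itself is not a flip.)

Answer: (0,3) (1,2) (1,3) (2,2)

Derivation:
Dir NW: edge -> no flip
Dir N: edge -> no flip
Dir NE: edge -> no flip
Dir W: first cell '.' (not opp) -> no flip
Dir E: opp run (0,3) capped by W -> flip
Dir SW: first cell '.' (not opp) -> no flip
Dir S: opp run (1,2) (2,2) capped by W -> flip
Dir SE: opp run (1,3) capped by W -> flip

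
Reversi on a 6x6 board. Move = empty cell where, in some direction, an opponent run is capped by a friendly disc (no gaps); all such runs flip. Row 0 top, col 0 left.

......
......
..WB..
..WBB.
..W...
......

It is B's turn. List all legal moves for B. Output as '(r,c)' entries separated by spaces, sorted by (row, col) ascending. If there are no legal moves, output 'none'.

(1,1): flips 1 -> legal
(1,2): no bracket -> illegal
(1,3): no bracket -> illegal
(2,1): flips 1 -> legal
(3,1): flips 1 -> legal
(4,1): flips 1 -> legal
(4,3): no bracket -> illegal
(5,1): flips 1 -> legal
(5,2): no bracket -> illegal
(5,3): no bracket -> illegal

Answer: (1,1) (2,1) (3,1) (4,1) (5,1)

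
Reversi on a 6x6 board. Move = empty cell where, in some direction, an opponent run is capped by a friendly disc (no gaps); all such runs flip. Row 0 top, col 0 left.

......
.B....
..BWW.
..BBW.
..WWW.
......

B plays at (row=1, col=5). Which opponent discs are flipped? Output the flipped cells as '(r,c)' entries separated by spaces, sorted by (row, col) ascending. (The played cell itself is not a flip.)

Answer: (2,4)

Derivation:
Dir NW: first cell '.' (not opp) -> no flip
Dir N: first cell '.' (not opp) -> no flip
Dir NE: edge -> no flip
Dir W: first cell '.' (not opp) -> no flip
Dir E: edge -> no flip
Dir SW: opp run (2,4) capped by B -> flip
Dir S: first cell '.' (not opp) -> no flip
Dir SE: edge -> no flip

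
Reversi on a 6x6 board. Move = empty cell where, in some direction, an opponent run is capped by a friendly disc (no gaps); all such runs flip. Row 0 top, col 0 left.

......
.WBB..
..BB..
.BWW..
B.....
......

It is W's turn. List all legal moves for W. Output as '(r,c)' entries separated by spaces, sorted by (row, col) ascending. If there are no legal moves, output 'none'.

(0,1): no bracket -> illegal
(0,2): flips 2 -> legal
(0,3): flips 2 -> legal
(0,4): no bracket -> illegal
(1,4): flips 3 -> legal
(2,0): no bracket -> illegal
(2,1): no bracket -> illegal
(2,4): no bracket -> illegal
(3,0): flips 1 -> legal
(3,4): no bracket -> illegal
(4,1): no bracket -> illegal
(4,2): no bracket -> illegal
(5,0): no bracket -> illegal
(5,1): no bracket -> illegal

Answer: (0,2) (0,3) (1,4) (3,0)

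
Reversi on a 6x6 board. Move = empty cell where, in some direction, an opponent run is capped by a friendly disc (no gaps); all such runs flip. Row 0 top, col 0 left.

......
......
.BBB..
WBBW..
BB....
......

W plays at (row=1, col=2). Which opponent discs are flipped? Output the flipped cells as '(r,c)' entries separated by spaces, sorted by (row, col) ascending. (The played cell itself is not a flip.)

Answer: (2,1)

Derivation:
Dir NW: first cell '.' (not opp) -> no flip
Dir N: first cell '.' (not opp) -> no flip
Dir NE: first cell '.' (not opp) -> no flip
Dir W: first cell '.' (not opp) -> no flip
Dir E: first cell '.' (not opp) -> no flip
Dir SW: opp run (2,1) capped by W -> flip
Dir S: opp run (2,2) (3,2), next='.' -> no flip
Dir SE: opp run (2,3), next='.' -> no flip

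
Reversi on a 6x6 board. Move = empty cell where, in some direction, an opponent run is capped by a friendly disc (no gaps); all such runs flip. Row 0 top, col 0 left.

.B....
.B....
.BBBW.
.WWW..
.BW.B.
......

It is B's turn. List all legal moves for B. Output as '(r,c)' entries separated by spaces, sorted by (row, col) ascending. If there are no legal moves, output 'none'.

Answer: (2,5) (4,0) (4,3) (5,2)

Derivation:
(1,3): no bracket -> illegal
(1,4): no bracket -> illegal
(1,5): no bracket -> illegal
(2,0): no bracket -> illegal
(2,5): flips 1 -> legal
(3,0): no bracket -> illegal
(3,4): no bracket -> illegal
(3,5): no bracket -> illegal
(4,0): flips 1 -> legal
(4,3): flips 3 -> legal
(5,1): no bracket -> illegal
(5,2): flips 2 -> legal
(5,3): no bracket -> illegal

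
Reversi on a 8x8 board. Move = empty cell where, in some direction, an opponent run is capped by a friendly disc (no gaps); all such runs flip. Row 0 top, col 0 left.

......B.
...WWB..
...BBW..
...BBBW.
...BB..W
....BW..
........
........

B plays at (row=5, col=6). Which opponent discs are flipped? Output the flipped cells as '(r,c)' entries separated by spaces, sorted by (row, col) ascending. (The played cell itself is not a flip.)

Dir NW: first cell '.' (not opp) -> no flip
Dir N: first cell '.' (not opp) -> no flip
Dir NE: opp run (4,7), next=edge -> no flip
Dir W: opp run (5,5) capped by B -> flip
Dir E: first cell '.' (not opp) -> no flip
Dir SW: first cell '.' (not opp) -> no flip
Dir S: first cell '.' (not opp) -> no flip
Dir SE: first cell '.' (not opp) -> no flip

Answer: (5,5)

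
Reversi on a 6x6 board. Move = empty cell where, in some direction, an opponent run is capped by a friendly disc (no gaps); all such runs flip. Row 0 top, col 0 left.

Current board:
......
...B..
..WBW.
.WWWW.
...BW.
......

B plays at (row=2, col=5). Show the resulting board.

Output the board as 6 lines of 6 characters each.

Answer: ......
...B..
..WBBB
.WWWB.
...BW.
......

Derivation:
Place B at (2,5); scan 8 dirs for brackets.
Dir NW: first cell '.' (not opp) -> no flip
Dir N: first cell '.' (not opp) -> no flip
Dir NE: edge -> no flip
Dir W: opp run (2,4) capped by B -> flip
Dir E: edge -> no flip
Dir SW: opp run (3,4) capped by B -> flip
Dir S: first cell '.' (not opp) -> no flip
Dir SE: edge -> no flip
All flips: (2,4) (3,4)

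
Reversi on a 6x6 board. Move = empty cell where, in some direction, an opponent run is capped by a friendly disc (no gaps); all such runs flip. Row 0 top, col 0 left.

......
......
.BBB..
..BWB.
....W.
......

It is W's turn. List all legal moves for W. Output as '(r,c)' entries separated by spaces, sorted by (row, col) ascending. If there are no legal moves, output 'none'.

Answer: (1,1) (1,3) (2,4) (3,1) (3,5)

Derivation:
(1,0): no bracket -> illegal
(1,1): flips 1 -> legal
(1,2): no bracket -> illegal
(1,3): flips 1 -> legal
(1,4): no bracket -> illegal
(2,0): no bracket -> illegal
(2,4): flips 1 -> legal
(2,5): no bracket -> illegal
(3,0): no bracket -> illegal
(3,1): flips 1 -> legal
(3,5): flips 1 -> legal
(4,1): no bracket -> illegal
(4,2): no bracket -> illegal
(4,3): no bracket -> illegal
(4,5): no bracket -> illegal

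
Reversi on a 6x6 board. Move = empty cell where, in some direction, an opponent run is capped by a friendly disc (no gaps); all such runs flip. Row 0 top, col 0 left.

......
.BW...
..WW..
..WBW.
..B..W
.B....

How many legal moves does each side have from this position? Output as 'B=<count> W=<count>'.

-- B to move --
(0,1): no bracket -> illegal
(0,2): flips 3 -> legal
(0,3): no bracket -> illegal
(1,3): flips 2 -> legal
(1,4): no bracket -> illegal
(2,1): no bracket -> illegal
(2,4): no bracket -> illegal
(2,5): no bracket -> illegal
(3,1): flips 1 -> legal
(3,5): flips 1 -> legal
(4,1): no bracket -> illegal
(4,3): no bracket -> illegal
(4,4): no bracket -> illegal
(5,4): no bracket -> illegal
(5,5): no bracket -> illegal
B mobility = 4
-- W to move --
(0,0): flips 1 -> legal
(0,1): no bracket -> illegal
(0,2): no bracket -> illegal
(1,0): flips 1 -> legal
(2,0): no bracket -> illegal
(2,1): no bracket -> illegal
(2,4): no bracket -> illegal
(3,1): no bracket -> illegal
(4,0): no bracket -> illegal
(4,1): no bracket -> illegal
(4,3): flips 1 -> legal
(4,4): flips 1 -> legal
(5,0): no bracket -> illegal
(5,2): flips 1 -> legal
(5,3): no bracket -> illegal
W mobility = 5

Answer: B=4 W=5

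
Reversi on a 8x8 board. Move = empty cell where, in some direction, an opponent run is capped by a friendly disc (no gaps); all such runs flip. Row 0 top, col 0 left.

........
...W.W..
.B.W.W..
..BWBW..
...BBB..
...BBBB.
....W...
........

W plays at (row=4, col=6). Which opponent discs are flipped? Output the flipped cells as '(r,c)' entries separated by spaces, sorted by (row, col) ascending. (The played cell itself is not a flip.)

Answer: (5,5)

Derivation:
Dir NW: first cell 'W' (not opp) -> no flip
Dir N: first cell '.' (not opp) -> no flip
Dir NE: first cell '.' (not opp) -> no flip
Dir W: opp run (4,5) (4,4) (4,3), next='.' -> no flip
Dir E: first cell '.' (not opp) -> no flip
Dir SW: opp run (5,5) capped by W -> flip
Dir S: opp run (5,6), next='.' -> no flip
Dir SE: first cell '.' (not opp) -> no flip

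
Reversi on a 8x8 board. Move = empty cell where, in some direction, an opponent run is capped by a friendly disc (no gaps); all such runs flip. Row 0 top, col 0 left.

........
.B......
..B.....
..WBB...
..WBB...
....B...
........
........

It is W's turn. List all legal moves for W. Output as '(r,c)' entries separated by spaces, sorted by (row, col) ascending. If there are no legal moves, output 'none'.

(0,0): no bracket -> illegal
(0,1): no bracket -> illegal
(0,2): no bracket -> illegal
(1,0): no bracket -> illegal
(1,2): flips 1 -> legal
(1,3): no bracket -> illegal
(2,0): no bracket -> illegal
(2,1): no bracket -> illegal
(2,3): no bracket -> illegal
(2,4): flips 1 -> legal
(2,5): no bracket -> illegal
(3,1): no bracket -> illegal
(3,5): flips 2 -> legal
(4,5): flips 2 -> legal
(5,2): no bracket -> illegal
(5,3): no bracket -> illegal
(5,5): no bracket -> illegal
(6,3): no bracket -> illegal
(6,4): no bracket -> illegal
(6,5): flips 2 -> legal

Answer: (1,2) (2,4) (3,5) (4,5) (6,5)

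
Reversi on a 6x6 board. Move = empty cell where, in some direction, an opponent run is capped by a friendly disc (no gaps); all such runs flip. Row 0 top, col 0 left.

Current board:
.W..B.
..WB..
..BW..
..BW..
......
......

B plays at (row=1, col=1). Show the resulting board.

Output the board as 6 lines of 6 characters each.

Answer: .W..B.
.BBB..
..BW..
..BW..
......
......

Derivation:
Place B at (1,1); scan 8 dirs for brackets.
Dir NW: first cell '.' (not opp) -> no flip
Dir N: opp run (0,1), next=edge -> no flip
Dir NE: first cell '.' (not opp) -> no flip
Dir W: first cell '.' (not opp) -> no flip
Dir E: opp run (1,2) capped by B -> flip
Dir SW: first cell '.' (not opp) -> no flip
Dir S: first cell '.' (not opp) -> no flip
Dir SE: first cell 'B' (not opp) -> no flip
All flips: (1,2)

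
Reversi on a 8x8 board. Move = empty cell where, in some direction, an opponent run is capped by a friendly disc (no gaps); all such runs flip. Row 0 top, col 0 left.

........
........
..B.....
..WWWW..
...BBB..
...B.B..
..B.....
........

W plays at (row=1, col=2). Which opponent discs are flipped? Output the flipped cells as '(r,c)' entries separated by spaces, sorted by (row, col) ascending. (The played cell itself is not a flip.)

Dir NW: first cell '.' (not opp) -> no flip
Dir N: first cell '.' (not opp) -> no flip
Dir NE: first cell '.' (not opp) -> no flip
Dir W: first cell '.' (not opp) -> no flip
Dir E: first cell '.' (not opp) -> no flip
Dir SW: first cell '.' (not opp) -> no flip
Dir S: opp run (2,2) capped by W -> flip
Dir SE: first cell '.' (not opp) -> no flip

Answer: (2,2)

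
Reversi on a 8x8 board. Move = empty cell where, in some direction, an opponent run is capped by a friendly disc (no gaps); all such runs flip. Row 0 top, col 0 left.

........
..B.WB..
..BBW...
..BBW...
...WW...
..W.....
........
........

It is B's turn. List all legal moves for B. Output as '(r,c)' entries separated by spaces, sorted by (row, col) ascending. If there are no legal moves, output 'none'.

(0,3): no bracket -> illegal
(0,4): no bracket -> illegal
(0,5): flips 1 -> legal
(1,3): flips 1 -> legal
(2,5): flips 1 -> legal
(3,5): flips 1 -> legal
(4,1): no bracket -> illegal
(4,2): no bracket -> illegal
(4,5): flips 1 -> legal
(5,1): no bracket -> illegal
(5,3): flips 1 -> legal
(5,4): flips 1 -> legal
(5,5): flips 1 -> legal
(6,1): no bracket -> illegal
(6,2): no bracket -> illegal
(6,3): no bracket -> illegal

Answer: (0,5) (1,3) (2,5) (3,5) (4,5) (5,3) (5,4) (5,5)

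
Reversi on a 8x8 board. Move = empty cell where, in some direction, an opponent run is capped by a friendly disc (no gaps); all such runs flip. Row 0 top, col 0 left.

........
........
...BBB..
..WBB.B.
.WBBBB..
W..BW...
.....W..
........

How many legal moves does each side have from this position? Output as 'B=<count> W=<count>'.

Answer: B=8 W=5

Derivation:
-- B to move --
(2,1): flips 1 -> legal
(2,2): flips 1 -> legal
(3,0): no bracket -> illegal
(3,1): flips 1 -> legal
(4,0): flips 1 -> legal
(5,1): no bracket -> illegal
(5,2): no bracket -> illegal
(5,5): flips 1 -> legal
(5,6): no bracket -> illegal
(6,0): no bracket -> illegal
(6,1): no bracket -> illegal
(6,3): flips 1 -> legal
(6,4): flips 1 -> legal
(6,6): no bracket -> illegal
(7,4): no bracket -> illegal
(7,5): no bracket -> illegal
(7,6): flips 2 -> legal
B mobility = 8
-- W to move --
(1,2): no bracket -> illegal
(1,3): no bracket -> illegal
(1,4): flips 4 -> legal
(1,5): no bracket -> illegal
(1,6): no bracket -> illegal
(2,2): no bracket -> illegal
(2,6): no bracket -> illegal
(2,7): flips 2 -> legal
(3,1): no bracket -> illegal
(3,5): flips 2 -> legal
(3,7): no bracket -> illegal
(4,6): flips 4 -> legal
(4,7): no bracket -> illegal
(5,1): no bracket -> illegal
(5,2): flips 2 -> legal
(5,5): no bracket -> illegal
(5,6): no bracket -> illegal
(6,2): no bracket -> illegal
(6,3): no bracket -> illegal
(6,4): no bracket -> illegal
W mobility = 5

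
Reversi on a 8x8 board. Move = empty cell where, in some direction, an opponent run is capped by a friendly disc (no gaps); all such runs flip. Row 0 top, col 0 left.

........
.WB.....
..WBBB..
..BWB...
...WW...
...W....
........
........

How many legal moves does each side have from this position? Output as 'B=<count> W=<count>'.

-- B to move --
(0,0): no bracket -> illegal
(0,1): no bracket -> illegal
(0,2): no bracket -> illegal
(1,0): flips 1 -> legal
(1,3): no bracket -> illegal
(2,0): no bracket -> illegal
(2,1): flips 1 -> legal
(3,1): no bracket -> illegal
(3,5): no bracket -> illegal
(4,2): flips 1 -> legal
(4,5): no bracket -> illegal
(5,2): flips 1 -> legal
(5,4): flips 2 -> legal
(5,5): no bracket -> illegal
(6,2): no bracket -> illegal
(6,3): flips 3 -> legal
(6,4): no bracket -> illegal
B mobility = 6
-- W to move --
(0,1): no bracket -> illegal
(0,2): flips 1 -> legal
(0,3): no bracket -> illegal
(1,3): flips 2 -> legal
(1,4): flips 2 -> legal
(1,5): flips 1 -> legal
(1,6): flips 2 -> legal
(2,1): flips 1 -> legal
(2,6): flips 3 -> legal
(3,1): flips 1 -> legal
(3,5): flips 1 -> legal
(3,6): no bracket -> illegal
(4,1): no bracket -> illegal
(4,2): flips 1 -> legal
(4,5): no bracket -> illegal
W mobility = 10

Answer: B=6 W=10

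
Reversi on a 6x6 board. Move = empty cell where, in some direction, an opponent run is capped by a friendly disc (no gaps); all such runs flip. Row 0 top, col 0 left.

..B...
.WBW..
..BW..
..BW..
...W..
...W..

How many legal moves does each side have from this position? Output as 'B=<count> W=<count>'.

-- B to move --
(0,0): flips 1 -> legal
(0,1): no bracket -> illegal
(0,3): no bracket -> illegal
(0,4): flips 1 -> legal
(1,0): flips 1 -> legal
(1,4): flips 2 -> legal
(2,0): flips 1 -> legal
(2,1): no bracket -> illegal
(2,4): flips 2 -> legal
(3,4): flips 2 -> legal
(4,2): no bracket -> illegal
(4,4): flips 1 -> legal
(5,2): no bracket -> illegal
(5,4): flips 1 -> legal
B mobility = 9
-- W to move --
(0,1): flips 1 -> legal
(0,3): no bracket -> illegal
(2,1): flips 2 -> legal
(3,1): flips 2 -> legal
(4,1): flips 1 -> legal
(4,2): no bracket -> illegal
W mobility = 4

Answer: B=9 W=4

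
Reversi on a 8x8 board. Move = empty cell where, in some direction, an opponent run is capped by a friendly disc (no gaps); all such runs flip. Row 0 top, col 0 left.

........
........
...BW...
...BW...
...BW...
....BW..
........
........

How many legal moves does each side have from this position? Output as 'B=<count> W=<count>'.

-- B to move --
(1,3): no bracket -> illegal
(1,4): flips 3 -> legal
(1,5): flips 1 -> legal
(2,5): flips 2 -> legal
(3,5): flips 1 -> legal
(4,5): flips 2 -> legal
(4,6): no bracket -> illegal
(5,3): no bracket -> illegal
(5,6): flips 1 -> legal
(6,4): no bracket -> illegal
(6,5): no bracket -> illegal
(6,6): flips 2 -> legal
B mobility = 7
-- W to move --
(1,2): flips 1 -> legal
(1,3): no bracket -> illegal
(1,4): no bracket -> illegal
(2,2): flips 2 -> legal
(3,2): flips 1 -> legal
(4,2): flips 2 -> legal
(4,5): no bracket -> illegal
(5,2): flips 1 -> legal
(5,3): flips 1 -> legal
(6,3): no bracket -> illegal
(6,4): flips 1 -> legal
(6,5): no bracket -> illegal
W mobility = 7

Answer: B=7 W=7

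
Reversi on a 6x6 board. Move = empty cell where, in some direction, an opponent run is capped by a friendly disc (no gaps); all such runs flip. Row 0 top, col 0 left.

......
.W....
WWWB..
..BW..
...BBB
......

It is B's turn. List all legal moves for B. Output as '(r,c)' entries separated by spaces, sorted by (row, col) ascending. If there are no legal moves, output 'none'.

Answer: (0,0) (1,0) (1,2) (3,4)

Derivation:
(0,0): flips 3 -> legal
(0,1): no bracket -> illegal
(0,2): no bracket -> illegal
(1,0): flips 1 -> legal
(1,2): flips 1 -> legal
(1,3): no bracket -> illegal
(2,4): no bracket -> illegal
(3,0): no bracket -> illegal
(3,1): no bracket -> illegal
(3,4): flips 1 -> legal
(4,2): no bracket -> illegal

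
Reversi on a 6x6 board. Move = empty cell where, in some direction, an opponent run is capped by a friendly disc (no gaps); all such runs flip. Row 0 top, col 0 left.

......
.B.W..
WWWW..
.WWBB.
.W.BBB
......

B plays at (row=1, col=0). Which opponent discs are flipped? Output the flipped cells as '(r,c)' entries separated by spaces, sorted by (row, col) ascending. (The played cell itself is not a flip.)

Dir NW: edge -> no flip
Dir N: first cell '.' (not opp) -> no flip
Dir NE: first cell '.' (not opp) -> no flip
Dir W: edge -> no flip
Dir E: first cell 'B' (not opp) -> no flip
Dir SW: edge -> no flip
Dir S: opp run (2,0), next='.' -> no flip
Dir SE: opp run (2,1) (3,2) capped by B -> flip

Answer: (2,1) (3,2)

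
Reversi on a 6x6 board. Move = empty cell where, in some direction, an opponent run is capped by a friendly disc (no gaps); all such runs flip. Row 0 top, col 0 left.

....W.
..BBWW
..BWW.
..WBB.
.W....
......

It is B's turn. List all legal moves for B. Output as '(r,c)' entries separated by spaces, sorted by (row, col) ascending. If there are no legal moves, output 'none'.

Answer: (2,5) (3,1) (3,5) (4,2)

Derivation:
(0,3): no bracket -> illegal
(0,5): no bracket -> illegal
(2,1): no bracket -> illegal
(2,5): flips 2 -> legal
(3,0): no bracket -> illegal
(3,1): flips 1 -> legal
(3,5): flips 1 -> legal
(4,0): no bracket -> illegal
(4,2): flips 1 -> legal
(4,3): no bracket -> illegal
(5,0): no bracket -> illegal
(5,1): no bracket -> illegal
(5,2): no bracket -> illegal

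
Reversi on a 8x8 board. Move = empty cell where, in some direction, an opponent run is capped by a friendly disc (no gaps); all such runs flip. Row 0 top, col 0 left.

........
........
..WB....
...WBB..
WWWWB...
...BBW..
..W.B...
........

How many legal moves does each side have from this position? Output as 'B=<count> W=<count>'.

-- B to move --
(1,1): flips 2 -> legal
(1,2): no bracket -> illegal
(1,3): no bracket -> illegal
(2,1): flips 1 -> legal
(2,4): no bracket -> illegal
(3,0): no bracket -> illegal
(3,1): flips 1 -> legal
(3,2): flips 2 -> legal
(4,5): no bracket -> illegal
(4,6): flips 1 -> legal
(5,0): no bracket -> illegal
(5,1): no bracket -> illegal
(5,2): flips 1 -> legal
(5,6): flips 1 -> legal
(6,1): no bracket -> illegal
(6,3): no bracket -> illegal
(6,5): no bracket -> illegal
(6,6): flips 1 -> legal
(7,1): flips 1 -> legal
(7,2): no bracket -> illegal
(7,3): no bracket -> illegal
B mobility = 9
-- W to move --
(1,2): no bracket -> illegal
(1,3): flips 1 -> legal
(1,4): no bracket -> illegal
(2,4): flips 1 -> legal
(2,5): flips 1 -> legal
(2,6): flips 3 -> legal
(3,2): no bracket -> illegal
(3,6): flips 2 -> legal
(4,5): flips 1 -> legal
(4,6): no bracket -> illegal
(5,2): flips 2 -> legal
(6,3): flips 1 -> legal
(6,5): flips 1 -> legal
(7,3): flips 1 -> legal
(7,4): no bracket -> illegal
(7,5): flips 2 -> legal
W mobility = 11

Answer: B=9 W=11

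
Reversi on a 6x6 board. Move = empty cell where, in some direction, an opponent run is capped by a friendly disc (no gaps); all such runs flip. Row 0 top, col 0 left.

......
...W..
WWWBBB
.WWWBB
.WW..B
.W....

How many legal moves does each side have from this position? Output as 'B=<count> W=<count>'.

Answer: B=5 W=2

Derivation:
-- B to move --
(0,2): flips 1 -> legal
(0,3): flips 1 -> legal
(0,4): no bracket -> illegal
(1,0): no bracket -> illegal
(1,1): no bracket -> illegal
(1,2): no bracket -> illegal
(1,4): no bracket -> illegal
(3,0): flips 3 -> legal
(4,0): no bracket -> illegal
(4,3): flips 1 -> legal
(4,4): no bracket -> illegal
(5,0): flips 2 -> legal
(5,2): no bracket -> illegal
(5,3): no bracket -> illegal
B mobility = 5
-- W to move --
(1,2): no bracket -> illegal
(1,4): flips 1 -> legal
(1,5): flips 1 -> legal
(4,3): no bracket -> illegal
(4,4): no bracket -> illegal
(5,4): no bracket -> illegal
(5,5): no bracket -> illegal
W mobility = 2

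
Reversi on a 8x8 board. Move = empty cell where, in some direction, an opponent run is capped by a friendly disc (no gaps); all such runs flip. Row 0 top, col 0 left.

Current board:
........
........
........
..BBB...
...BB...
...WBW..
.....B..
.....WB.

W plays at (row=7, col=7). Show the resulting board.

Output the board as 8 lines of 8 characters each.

Answer: ........
........
........
..BBB...
...BB...
...WBW..
.....B..
.....WWW

Derivation:
Place W at (7,7); scan 8 dirs for brackets.
Dir NW: first cell '.' (not opp) -> no flip
Dir N: first cell '.' (not opp) -> no flip
Dir NE: edge -> no flip
Dir W: opp run (7,6) capped by W -> flip
Dir E: edge -> no flip
Dir SW: edge -> no flip
Dir S: edge -> no flip
Dir SE: edge -> no flip
All flips: (7,6)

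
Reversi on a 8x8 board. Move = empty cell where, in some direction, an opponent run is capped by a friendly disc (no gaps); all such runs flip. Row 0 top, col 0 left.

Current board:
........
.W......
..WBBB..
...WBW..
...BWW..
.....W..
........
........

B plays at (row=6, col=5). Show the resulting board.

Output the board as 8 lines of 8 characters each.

Place B at (6,5); scan 8 dirs for brackets.
Dir NW: first cell '.' (not opp) -> no flip
Dir N: opp run (5,5) (4,5) (3,5) capped by B -> flip
Dir NE: first cell '.' (not opp) -> no flip
Dir W: first cell '.' (not opp) -> no flip
Dir E: first cell '.' (not opp) -> no flip
Dir SW: first cell '.' (not opp) -> no flip
Dir S: first cell '.' (not opp) -> no flip
Dir SE: first cell '.' (not opp) -> no flip
All flips: (3,5) (4,5) (5,5)

Answer: ........
.W......
..WBBB..
...WBB..
...BWB..
.....B..
.....B..
........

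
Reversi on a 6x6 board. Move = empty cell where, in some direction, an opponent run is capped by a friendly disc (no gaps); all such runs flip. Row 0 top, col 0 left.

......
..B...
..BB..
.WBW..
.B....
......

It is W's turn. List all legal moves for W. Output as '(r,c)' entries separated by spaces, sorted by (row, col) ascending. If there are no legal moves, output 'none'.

(0,1): no bracket -> illegal
(0,2): no bracket -> illegal
(0,3): no bracket -> illegal
(1,1): flips 1 -> legal
(1,3): flips 2 -> legal
(1,4): no bracket -> illegal
(2,1): no bracket -> illegal
(2,4): no bracket -> illegal
(3,0): no bracket -> illegal
(3,4): no bracket -> illegal
(4,0): no bracket -> illegal
(4,2): no bracket -> illegal
(4,3): no bracket -> illegal
(5,0): no bracket -> illegal
(5,1): flips 1 -> legal
(5,2): no bracket -> illegal

Answer: (1,1) (1,3) (5,1)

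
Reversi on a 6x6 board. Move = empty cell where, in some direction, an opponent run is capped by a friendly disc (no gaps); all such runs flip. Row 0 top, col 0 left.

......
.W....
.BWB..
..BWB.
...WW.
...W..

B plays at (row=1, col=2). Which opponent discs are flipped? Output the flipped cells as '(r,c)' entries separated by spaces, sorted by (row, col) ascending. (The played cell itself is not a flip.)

Dir NW: first cell '.' (not opp) -> no flip
Dir N: first cell '.' (not opp) -> no flip
Dir NE: first cell '.' (not opp) -> no flip
Dir W: opp run (1,1), next='.' -> no flip
Dir E: first cell '.' (not opp) -> no flip
Dir SW: first cell 'B' (not opp) -> no flip
Dir S: opp run (2,2) capped by B -> flip
Dir SE: first cell 'B' (not opp) -> no flip

Answer: (2,2)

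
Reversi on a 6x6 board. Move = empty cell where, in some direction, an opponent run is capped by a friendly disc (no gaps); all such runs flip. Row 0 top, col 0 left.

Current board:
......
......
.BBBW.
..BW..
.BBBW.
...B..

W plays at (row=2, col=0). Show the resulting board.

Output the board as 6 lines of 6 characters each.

Place W at (2,0); scan 8 dirs for brackets.
Dir NW: edge -> no flip
Dir N: first cell '.' (not opp) -> no flip
Dir NE: first cell '.' (not opp) -> no flip
Dir W: edge -> no flip
Dir E: opp run (2,1) (2,2) (2,3) capped by W -> flip
Dir SW: edge -> no flip
Dir S: first cell '.' (not opp) -> no flip
Dir SE: first cell '.' (not opp) -> no flip
All flips: (2,1) (2,2) (2,3)

Answer: ......
......
WWWWW.
..BW..
.BBBW.
...B..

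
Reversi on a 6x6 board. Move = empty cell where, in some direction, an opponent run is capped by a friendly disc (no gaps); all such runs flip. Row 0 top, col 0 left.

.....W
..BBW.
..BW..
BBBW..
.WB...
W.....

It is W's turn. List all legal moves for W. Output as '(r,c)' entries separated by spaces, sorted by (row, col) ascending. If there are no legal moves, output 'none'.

Answer: (0,1) (0,3) (1,1) (2,1) (4,3) (5,1)

Derivation:
(0,1): flips 1 -> legal
(0,2): no bracket -> illegal
(0,3): flips 1 -> legal
(0,4): no bracket -> illegal
(1,1): flips 3 -> legal
(2,0): no bracket -> illegal
(2,1): flips 2 -> legal
(2,4): no bracket -> illegal
(4,0): no bracket -> illegal
(4,3): flips 1 -> legal
(5,1): flips 1 -> legal
(5,2): no bracket -> illegal
(5,3): no bracket -> illegal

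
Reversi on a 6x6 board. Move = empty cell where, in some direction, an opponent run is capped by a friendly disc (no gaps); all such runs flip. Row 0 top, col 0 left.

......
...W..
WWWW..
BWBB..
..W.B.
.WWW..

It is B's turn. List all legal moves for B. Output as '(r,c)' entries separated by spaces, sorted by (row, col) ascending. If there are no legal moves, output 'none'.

Answer: (0,3) (1,0) (1,1) (1,2) (1,4)

Derivation:
(0,2): no bracket -> illegal
(0,3): flips 2 -> legal
(0,4): no bracket -> illegal
(1,0): flips 2 -> legal
(1,1): flips 1 -> legal
(1,2): flips 2 -> legal
(1,4): flips 1 -> legal
(2,4): no bracket -> illegal
(3,4): no bracket -> illegal
(4,0): no bracket -> illegal
(4,1): no bracket -> illegal
(4,3): no bracket -> illegal
(5,0): no bracket -> illegal
(5,4): no bracket -> illegal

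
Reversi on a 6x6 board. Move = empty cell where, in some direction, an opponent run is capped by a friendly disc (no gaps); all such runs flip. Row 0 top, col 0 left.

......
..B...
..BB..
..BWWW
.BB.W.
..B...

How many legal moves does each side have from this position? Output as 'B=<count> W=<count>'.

Answer: B=4 W=5

Derivation:
-- B to move --
(2,4): flips 1 -> legal
(2,5): no bracket -> illegal
(4,3): flips 1 -> legal
(4,5): flips 1 -> legal
(5,3): no bracket -> illegal
(5,4): no bracket -> illegal
(5,5): flips 2 -> legal
B mobility = 4
-- W to move --
(0,1): flips 2 -> legal
(0,2): no bracket -> illegal
(0,3): no bracket -> illegal
(1,1): flips 1 -> legal
(1,3): flips 1 -> legal
(1,4): no bracket -> illegal
(2,1): no bracket -> illegal
(2,4): no bracket -> illegal
(3,0): no bracket -> illegal
(3,1): flips 1 -> legal
(4,0): no bracket -> illegal
(4,3): no bracket -> illegal
(5,0): no bracket -> illegal
(5,1): flips 1 -> legal
(5,3): no bracket -> illegal
W mobility = 5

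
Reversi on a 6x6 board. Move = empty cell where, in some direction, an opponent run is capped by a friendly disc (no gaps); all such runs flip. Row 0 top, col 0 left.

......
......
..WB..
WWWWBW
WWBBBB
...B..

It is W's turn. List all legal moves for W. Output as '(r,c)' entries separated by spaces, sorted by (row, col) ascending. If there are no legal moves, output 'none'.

Answer: (1,3) (1,4) (2,4) (5,1) (5,2) (5,4) (5,5)

Derivation:
(1,2): no bracket -> illegal
(1,3): flips 1 -> legal
(1,4): flips 1 -> legal
(2,4): flips 1 -> legal
(2,5): no bracket -> illegal
(5,1): flips 1 -> legal
(5,2): flips 1 -> legal
(5,4): flips 1 -> legal
(5,5): flips 2 -> legal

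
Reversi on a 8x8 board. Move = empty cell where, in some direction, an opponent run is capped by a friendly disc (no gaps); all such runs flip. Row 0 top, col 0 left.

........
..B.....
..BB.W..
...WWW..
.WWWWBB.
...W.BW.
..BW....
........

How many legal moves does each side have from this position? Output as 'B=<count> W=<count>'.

Answer: B=9 W=11

Derivation:
-- B to move --
(1,4): no bracket -> illegal
(1,5): flips 2 -> legal
(1,6): no bracket -> illegal
(2,4): flips 1 -> legal
(2,6): flips 3 -> legal
(3,0): no bracket -> illegal
(3,1): no bracket -> illegal
(3,2): no bracket -> illegal
(3,6): no bracket -> illegal
(4,0): flips 4 -> legal
(4,7): no bracket -> illegal
(5,0): no bracket -> illegal
(5,1): no bracket -> illegal
(5,2): no bracket -> illegal
(5,4): no bracket -> illegal
(5,7): flips 1 -> legal
(6,4): flips 1 -> legal
(6,5): no bracket -> illegal
(6,6): flips 1 -> legal
(6,7): flips 1 -> legal
(7,2): no bracket -> illegal
(7,3): flips 4 -> legal
(7,4): no bracket -> illegal
B mobility = 9
-- W to move --
(0,1): flips 2 -> legal
(0,2): no bracket -> illegal
(0,3): no bracket -> illegal
(1,1): flips 1 -> legal
(1,3): flips 1 -> legal
(1,4): no bracket -> illegal
(2,1): no bracket -> illegal
(2,4): no bracket -> illegal
(3,1): no bracket -> illegal
(3,2): no bracket -> illegal
(3,6): flips 1 -> legal
(3,7): no bracket -> illegal
(4,7): flips 2 -> legal
(5,1): no bracket -> illegal
(5,2): no bracket -> illegal
(5,4): flips 1 -> legal
(5,7): flips 1 -> legal
(6,1): flips 1 -> legal
(6,4): no bracket -> illegal
(6,5): flips 2 -> legal
(6,6): flips 1 -> legal
(7,1): flips 1 -> legal
(7,2): no bracket -> illegal
(7,3): no bracket -> illegal
W mobility = 11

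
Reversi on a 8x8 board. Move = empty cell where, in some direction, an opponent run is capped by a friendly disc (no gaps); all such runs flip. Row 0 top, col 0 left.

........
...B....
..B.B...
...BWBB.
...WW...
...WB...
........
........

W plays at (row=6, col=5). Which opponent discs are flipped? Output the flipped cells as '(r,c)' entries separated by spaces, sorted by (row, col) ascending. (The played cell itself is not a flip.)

Dir NW: opp run (5,4) capped by W -> flip
Dir N: first cell '.' (not opp) -> no flip
Dir NE: first cell '.' (not opp) -> no flip
Dir W: first cell '.' (not opp) -> no flip
Dir E: first cell '.' (not opp) -> no flip
Dir SW: first cell '.' (not opp) -> no flip
Dir S: first cell '.' (not opp) -> no flip
Dir SE: first cell '.' (not opp) -> no flip

Answer: (5,4)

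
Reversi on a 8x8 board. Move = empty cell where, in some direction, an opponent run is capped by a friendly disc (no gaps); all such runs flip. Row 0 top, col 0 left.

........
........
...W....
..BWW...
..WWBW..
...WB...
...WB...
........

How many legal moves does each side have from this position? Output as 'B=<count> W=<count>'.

-- B to move --
(1,2): no bracket -> illegal
(1,3): no bracket -> illegal
(1,4): flips 1 -> legal
(2,2): flips 1 -> legal
(2,4): flips 1 -> legal
(2,5): no bracket -> illegal
(3,1): flips 2 -> legal
(3,5): flips 2 -> legal
(3,6): flips 1 -> legal
(4,1): flips 2 -> legal
(4,6): flips 1 -> legal
(5,1): no bracket -> illegal
(5,2): flips 2 -> legal
(5,5): no bracket -> illegal
(5,6): no bracket -> illegal
(6,2): flips 2 -> legal
(7,2): flips 1 -> legal
(7,3): no bracket -> illegal
(7,4): no bracket -> illegal
B mobility = 11
-- W to move --
(2,1): flips 1 -> legal
(2,2): flips 1 -> legal
(3,1): flips 1 -> legal
(3,5): flips 1 -> legal
(4,1): flips 1 -> legal
(5,5): flips 2 -> legal
(6,5): flips 2 -> legal
(7,3): no bracket -> illegal
(7,4): flips 3 -> legal
(7,5): flips 1 -> legal
W mobility = 9

Answer: B=11 W=9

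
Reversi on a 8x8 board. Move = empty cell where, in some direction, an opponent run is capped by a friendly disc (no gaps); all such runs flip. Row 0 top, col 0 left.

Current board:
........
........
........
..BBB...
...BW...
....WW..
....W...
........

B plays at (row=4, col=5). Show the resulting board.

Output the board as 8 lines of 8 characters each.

Answer: ........
........
........
..BBB...
...BBB..
....WW..
....W...
........

Derivation:
Place B at (4,5); scan 8 dirs for brackets.
Dir NW: first cell 'B' (not opp) -> no flip
Dir N: first cell '.' (not opp) -> no flip
Dir NE: first cell '.' (not opp) -> no flip
Dir W: opp run (4,4) capped by B -> flip
Dir E: first cell '.' (not opp) -> no flip
Dir SW: opp run (5,4), next='.' -> no flip
Dir S: opp run (5,5), next='.' -> no flip
Dir SE: first cell '.' (not opp) -> no flip
All flips: (4,4)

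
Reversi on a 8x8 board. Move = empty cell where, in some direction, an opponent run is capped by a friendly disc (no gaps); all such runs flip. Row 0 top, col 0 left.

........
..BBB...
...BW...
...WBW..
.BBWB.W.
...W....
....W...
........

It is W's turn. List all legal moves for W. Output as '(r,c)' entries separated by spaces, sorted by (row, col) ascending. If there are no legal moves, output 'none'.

Answer: (0,2) (0,3) (0,4) (2,2) (2,5) (3,1) (4,0) (4,5) (5,1) (5,4) (5,5)

Derivation:
(0,1): no bracket -> illegal
(0,2): flips 1 -> legal
(0,3): flips 2 -> legal
(0,4): flips 1 -> legal
(0,5): no bracket -> illegal
(1,1): no bracket -> illegal
(1,5): no bracket -> illegal
(2,1): no bracket -> illegal
(2,2): flips 1 -> legal
(2,5): flips 1 -> legal
(3,0): no bracket -> illegal
(3,1): flips 1 -> legal
(3,2): no bracket -> illegal
(4,0): flips 2 -> legal
(4,5): flips 1 -> legal
(5,0): no bracket -> illegal
(5,1): flips 1 -> legal
(5,2): no bracket -> illegal
(5,4): flips 2 -> legal
(5,5): flips 1 -> legal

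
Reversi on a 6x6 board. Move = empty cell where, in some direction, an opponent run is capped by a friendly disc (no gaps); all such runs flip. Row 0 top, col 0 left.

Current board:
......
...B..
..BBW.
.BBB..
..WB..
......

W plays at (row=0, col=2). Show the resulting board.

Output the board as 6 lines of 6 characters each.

Answer: ..W...
...W..
..BBW.
.BBB..
..WB..
......

Derivation:
Place W at (0,2); scan 8 dirs for brackets.
Dir NW: edge -> no flip
Dir N: edge -> no flip
Dir NE: edge -> no flip
Dir W: first cell '.' (not opp) -> no flip
Dir E: first cell '.' (not opp) -> no flip
Dir SW: first cell '.' (not opp) -> no flip
Dir S: first cell '.' (not opp) -> no flip
Dir SE: opp run (1,3) capped by W -> flip
All flips: (1,3)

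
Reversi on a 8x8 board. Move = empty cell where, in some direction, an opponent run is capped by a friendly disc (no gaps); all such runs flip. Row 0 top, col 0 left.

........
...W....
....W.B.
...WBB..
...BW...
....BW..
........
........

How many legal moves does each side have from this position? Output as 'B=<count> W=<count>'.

-- B to move --
(0,2): flips 2 -> legal
(0,3): no bracket -> illegal
(0,4): no bracket -> illegal
(1,2): no bracket -> illegal
(1,4): flips 1 -> legal
(1,5): no bracket -> illegal
(2,2): no bracket -> illegal
(2,3): flips 1 -> legal
(2,5): no bracket -> illegal
(3,2): flips 1 -> legal
(4,2): no bracket -> illegal
(4,5): flips 1 -> legal
(4,6): no bracket -> illegal
(5,3): flips 1 -> legal
(5,6): flips 1 -> legal
(6,4): no bracket -> illegal
(6,5): no bracket -> illegal
(6,6): no bracket -> illegal
B mobility = 7
-- W to move --
(1,5): no bracket -> illegal
(1,6): no bracket -> illegal
(1,7): flips 2 -> legal
(2,3): no bracket -> illegal
(2,5): no bracket -> illegal
(2,7): no bracket -> illegal
(3,2): no bracket -> illegal
(3,6): flips 2 -> legal
(3,7): no bracket -> illegal
(4,2): flips 1 -> legal
(4,5): no bracket -> illegal
(4,6): flips 1 -> legal
(5,2): no bracket -> illegal
(5,3): flips 2 -> legal
(6,3): no bracket -> illegal
(6,4): flips 1 -> legal
(6,5): no bracket -> illegal
W mobility = 6

Answer: B=7 W=6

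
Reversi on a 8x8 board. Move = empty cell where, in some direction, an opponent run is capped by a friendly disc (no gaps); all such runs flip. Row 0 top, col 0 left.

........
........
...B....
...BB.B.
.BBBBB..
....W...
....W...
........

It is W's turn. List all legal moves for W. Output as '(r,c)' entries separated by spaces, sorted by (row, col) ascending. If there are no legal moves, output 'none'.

Answer: (2,4) (2,7) (3,2)

Derivation:
(1,2): no bracket -> illegal
(1,3): no bracket -> illegal
(1,4): no bracket -> illegal
(2,2): no bracket -> illegal
(2,4): flips 2 -> legal
(2,5): no bracket -> illegal
(2,6): no bracket -> illegal
(2,7): flips 2 -> legal
(3,0): no bracket -> illegal
(3,1): no bracket -> illegal
(3,2): flips 1 -> legal
(3,5): no bracket -> illegal
(3,7): no bracket -> illegal
(4,0): no bracket -> illegal
(4,6): no bracket -> illegal
(4,7): no bracket -> illegal
(5,0): no bracket -> illegal
(5,1): no bracket -> illegal
(5,2): no bracket -> illegal
(5,3): no bracket -> illegal
(5,5): no bracket -> illegal
(5,6): no bracket -> illegal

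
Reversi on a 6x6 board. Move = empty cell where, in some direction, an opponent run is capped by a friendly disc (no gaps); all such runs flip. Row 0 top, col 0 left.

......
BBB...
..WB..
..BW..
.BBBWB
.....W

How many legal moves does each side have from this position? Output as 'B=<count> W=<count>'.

-- B to move --
(1,3): no bracket -> illegal
(2,1): flips 1 -> legal
(2,4): flips 1 -> legal
(3,1): no bracket -> illegal
(3,4): flips 1 -> legal
(3,5): no bracket -> illegal
(5,3): no bracket -> illegal
(5,4): no bracket -> illegal
B mobility = 3
-- W to move --
(0,0): flips 1 -> legal
(0,1): no bracket -> illegal
(0,2): flips 1 -> legal
(0,3): no bracket -> illegal
(1,3): flips 1 -> legal
(1,4): no bracket -> illegal
(2,0): no bracket -> illegal
(2,1): no bracket -> illegal
(2,4): flips 1 -> legal
(3,0): no bracket -> illegal
(3,1): flips 1 -> legal
(3,4): no bracket -> illegal
(3,5): flips 1 -> legal
(4,0): flips 3 -> legal
(5,0): no bracket -> illegal
(5,1): flips 1 -> legal
(5,2): flips 2 -> legal
(5,3): flips 1 -> legal
(5,4): no bracket -> illegal
W mobility = 10

Answer: B=3 W=10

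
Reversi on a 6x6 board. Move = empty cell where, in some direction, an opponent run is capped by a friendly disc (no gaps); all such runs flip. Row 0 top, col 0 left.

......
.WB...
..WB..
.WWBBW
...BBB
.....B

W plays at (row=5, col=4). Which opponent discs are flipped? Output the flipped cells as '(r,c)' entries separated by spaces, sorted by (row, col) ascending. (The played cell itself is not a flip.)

Dir NW: opp run (4,3) capped by W -> flip
Dir N: opp run (4,4) (3,4), next='.' -> no flip
Dir NE: opp run (4,5), next=edge -> no flip
Dir W: first cell '.' (not opp) -> no flip
Dir E: opp run (5,5), next=edge -> no flip
Dir SW: edge -> no flip
Dir S: edge -> no flip
Dir SE: edge -> no flip

Answer: (4,3)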